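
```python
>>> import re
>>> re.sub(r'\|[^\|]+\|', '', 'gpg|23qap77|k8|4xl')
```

Matches: at [3:12] → '|23qap77|'.
`sub` substitutes '' at each match site.

'gpgk8|4xl'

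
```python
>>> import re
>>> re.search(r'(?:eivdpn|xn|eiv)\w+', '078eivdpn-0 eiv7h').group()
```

`re.search` tries every starting position until one works.
The match spans [3:9] → 'eivdpn'.

'eivdpn'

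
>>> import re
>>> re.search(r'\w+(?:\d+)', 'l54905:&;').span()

(0, 6)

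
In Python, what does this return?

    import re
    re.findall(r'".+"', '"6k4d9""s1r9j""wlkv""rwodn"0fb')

['"6k4d9""s1r9j""wlkv""rwodn"']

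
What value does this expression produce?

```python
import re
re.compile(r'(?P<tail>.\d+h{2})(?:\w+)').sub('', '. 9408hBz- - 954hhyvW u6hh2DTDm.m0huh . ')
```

The pattern matches any character, then one or more of a digit, then exactly 2 of a literal 'h' (captured as 'tail'); then one or more of a word character (non-capturing group).
Matches: at [12:21] → ' 954hhyvW'; at [22:31] → 'u6hh2DTDm'.
`sub` substitutes '' at each match site.

'. 9408hBz- - .m0huh . '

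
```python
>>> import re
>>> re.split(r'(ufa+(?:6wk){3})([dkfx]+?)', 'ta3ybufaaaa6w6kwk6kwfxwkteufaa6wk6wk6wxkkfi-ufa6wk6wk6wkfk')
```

Pattern: the literal 'uf', then one or more of a literal 'a', then the literal '6wk' repeated 3 times (captured); then one or more of one of [dkfx] (lazy) (captured).
The `?` after the quantifier makes it lazy — it takes as little as possible before letting the rest of the pattern try.
Matches to split on: at [44:57] → 'ufa6wk6wk6wkf'.
The group in the pattern means `split` returns the separators' captures alongside the pieces.

['ta3ybufaaaa6w6kwk6kwfxwkteufaa6wk6wk6wxkkfi-', 'ufa6wk6wk6wk', 'f', 'k']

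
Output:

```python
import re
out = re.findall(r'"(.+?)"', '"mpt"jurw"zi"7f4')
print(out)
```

Scanning left to right: at [0:5] match '"mpt"', group 1 = 'mpt'; at [9:13] match '"zi"', group 1 = 'zi'.
One capturing group, so `findall` returns just the captured substring from each match — 2 in all.

['mpt', 'zi']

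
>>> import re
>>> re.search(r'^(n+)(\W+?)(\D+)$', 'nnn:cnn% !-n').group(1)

'nnn'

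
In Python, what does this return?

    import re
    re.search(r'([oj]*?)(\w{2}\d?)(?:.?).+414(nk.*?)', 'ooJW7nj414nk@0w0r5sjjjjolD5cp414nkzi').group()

'ooJW7nj414nk@0w0r5sjjjjolD5cp414nk'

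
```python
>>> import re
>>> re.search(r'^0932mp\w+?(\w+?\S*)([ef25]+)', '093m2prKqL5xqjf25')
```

The pattern matches anchored at the start of the string; then the literal '093', then the literal '2mp', then one or more of a word character (lazy); then one or more of a word character (lazy), then zero or more of a non-whitespace character (captured); then one or more of one of [ef25] (captured).
`search` walks the string left to right and returns the first match it finds.
Here no position works, so the call returns None.

None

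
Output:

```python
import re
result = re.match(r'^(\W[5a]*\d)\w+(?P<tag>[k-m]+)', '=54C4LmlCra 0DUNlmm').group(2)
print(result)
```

This matches anchored at the start of the string; then a non-word character, then zero or more of one of [5a], then a digit (captured); then one or more of a word character; then one or more of a character in [k-m] (captured as 'tag').
`match` is anchored at position 0; if the pattern doesn't fit there, it returns None.
The match spans [0:8] → '=54C4Lml'.
Captured: group 1 = '=54', group 2 = 'l'.

l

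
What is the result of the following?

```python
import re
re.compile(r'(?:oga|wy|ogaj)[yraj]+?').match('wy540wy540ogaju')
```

None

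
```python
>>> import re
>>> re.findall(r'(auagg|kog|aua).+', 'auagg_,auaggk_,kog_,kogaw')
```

Alternation isn't longest-match — the leftmost alternative that fits at this position is chosen.
`findall` collects group 1 from the one match (1 total).

['auagg']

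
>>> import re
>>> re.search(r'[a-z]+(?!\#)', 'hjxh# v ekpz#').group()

The negative lookahead/lookbehind blocks any match where the forbidden context is present.
The match spans [0:3] → 'hjx'.

'hjx'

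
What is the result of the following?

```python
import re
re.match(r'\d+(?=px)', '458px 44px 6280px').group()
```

'458'

The `(?=…)`/`(?<=…)` assertion just peeks at neighbouring text; it doesn't advance the match position.
`re.match` only tries the pattern at the start of the string.
The match spans [0:3] → '458'.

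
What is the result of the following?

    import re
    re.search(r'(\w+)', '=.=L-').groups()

('L',)

The match spans [3:4] → 'L'.
Captured: group 1 = 'L'.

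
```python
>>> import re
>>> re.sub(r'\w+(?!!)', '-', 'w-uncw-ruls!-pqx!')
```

'-----s!--x!'

The negative lookaround is zero-width — it rules out positions where the adjacent text would match, without consuming anything.
`sub` substitutes '-' at each match site.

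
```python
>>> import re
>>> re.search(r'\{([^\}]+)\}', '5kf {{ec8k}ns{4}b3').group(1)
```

'{ec8k'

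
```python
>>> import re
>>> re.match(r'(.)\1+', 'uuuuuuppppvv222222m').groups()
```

A backreference is literal: `\1` must see the identical characters the first group matched.
With `match`, the pattern is implicitly anchored at the beginning.
The match spans [0:6] → 'uuuuuu'.
Captured: group 1 = 'u'.

('u',)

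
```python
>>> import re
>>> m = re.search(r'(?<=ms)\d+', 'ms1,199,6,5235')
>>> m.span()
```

(2, 3)

The lookaround is zero-width — it requires the adjacent text to match without consuming it, so the asserted text isn't part of the match.
`re.search` scans for the first position where the pattern succeeds.
The match spans [2:3] → '1'.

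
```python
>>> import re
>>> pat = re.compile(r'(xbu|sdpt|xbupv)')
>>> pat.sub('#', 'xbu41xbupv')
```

'#41#pv'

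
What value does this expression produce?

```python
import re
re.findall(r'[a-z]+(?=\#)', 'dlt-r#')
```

Lookahead/lookbehind check context without consuming it, so the matched span excludes the asserted characters.
`findall` yields the raw match text (1 of them) because the pattern has no groups.

['r']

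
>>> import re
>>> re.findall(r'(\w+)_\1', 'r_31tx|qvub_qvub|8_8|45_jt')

A backreference is literal: `\1` must see the identical characters the first group matched.
Scanning left to right: at [7:16] match 'qvub_qvub', group 1 = 'qvub'; at [17:20] match '8_8', group 1 = '8'.
One capturing group, so `findall` returns just the captured substring from each match — 2 in all.

['qvub', '8']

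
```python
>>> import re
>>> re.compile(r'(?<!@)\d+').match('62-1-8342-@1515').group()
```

The negative lookahead/lookbehind blocks any match where the forbidden context is present.
With `match`, the pattern is implicitly anchored at the beginning.
The match spans [0:2] → '62'.

'62'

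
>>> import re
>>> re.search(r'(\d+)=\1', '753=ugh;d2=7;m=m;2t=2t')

None

The backreference `\1` re-matches whatever the first group consumed, character for character.
`re.search` scans for the first position where the pattern succeeds.
Here no position works, so the call returns None.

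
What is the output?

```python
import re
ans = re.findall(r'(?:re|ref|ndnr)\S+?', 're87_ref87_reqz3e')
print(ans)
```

['re8', 'ref', 'req']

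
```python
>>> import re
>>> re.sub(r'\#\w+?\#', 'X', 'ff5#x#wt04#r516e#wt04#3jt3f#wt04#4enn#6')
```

`sub` substitutes 'X' at each match site.

'ff5Xwt04Xwt04Xwt04X6'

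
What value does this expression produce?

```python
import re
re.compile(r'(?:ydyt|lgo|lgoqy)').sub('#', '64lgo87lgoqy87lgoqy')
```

'64#87#qy87#qy'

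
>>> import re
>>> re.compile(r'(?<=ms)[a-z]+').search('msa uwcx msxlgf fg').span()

(2, 3)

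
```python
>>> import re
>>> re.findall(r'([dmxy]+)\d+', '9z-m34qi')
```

['m']

This matches one or more of one of [dmxy] (captured); then one or more of a digit.
Walking the string: at [3:6] match 'm34', group 1 = 'm'.
With a single group, `findall` returns only what that group captured — 1 item.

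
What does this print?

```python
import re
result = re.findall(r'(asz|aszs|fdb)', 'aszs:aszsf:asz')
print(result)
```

['asz', 'asz', 'asz']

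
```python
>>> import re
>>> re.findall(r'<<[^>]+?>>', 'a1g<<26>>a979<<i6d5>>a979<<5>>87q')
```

['<<26>>', '<<i6d5>>', '<<5>>']

`findall` yields the raw match text (3 of them) because the pattern has no groups.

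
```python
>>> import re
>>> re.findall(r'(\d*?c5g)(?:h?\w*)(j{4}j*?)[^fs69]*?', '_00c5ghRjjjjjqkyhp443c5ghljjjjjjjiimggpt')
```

Pattern: zero or more of a digit (lazy), then the literal 'c5g' (captured); then optionally a literal 'h', then zero or more of a word character (non-capturing group); then exactly 4 of the literal 'j', then zero or more of the literal 'j' (lazy) (captured); then zero or more of any character except [fs69] (lazy).
Matches: at [1:33] match '00c5ghRjjjjjqkyhp443c5ghljjjjjjj', groups = ('00c5g', 'jjjj').
`findall` packs the 2 group values into a tuple for every match.

[('00c5g', 'jjjj')]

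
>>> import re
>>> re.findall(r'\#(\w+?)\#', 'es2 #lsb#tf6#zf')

Walking the string: at [4:9] match '#lsb#', group 1 = 'lsb'.
One capturing group, so `findall` returns just the captured substring from the one match — 1 in all.

['lsb']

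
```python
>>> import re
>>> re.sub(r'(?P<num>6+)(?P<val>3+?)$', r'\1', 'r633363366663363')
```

Each match is replaced using the text its own group 1 captured.

'r63336336666336'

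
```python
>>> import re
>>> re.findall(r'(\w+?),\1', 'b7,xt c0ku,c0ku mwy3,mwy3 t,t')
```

['c0ku', 'mwy3', 't']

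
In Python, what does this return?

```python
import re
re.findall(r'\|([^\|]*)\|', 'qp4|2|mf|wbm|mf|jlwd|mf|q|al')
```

['2', 'wbm', 'jlwd', 'q']

Walking the string: at [3:6] match '|2|', group 1 = '2'; at [8:13] match '|wbm|', group 1 = 'wbm'; at [15:21] match '|jlwd|', group 1 = 'jlwd'; at [23:26] match '|q|', group 1 = 'q'.
`findall` collects group 1 from each match (4 total).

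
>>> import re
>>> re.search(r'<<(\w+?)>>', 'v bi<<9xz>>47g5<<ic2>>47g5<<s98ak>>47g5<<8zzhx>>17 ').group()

`re.search` scans for the first position where the pattern succeeds.
The match spans [4:11] → '<<9xz>>'.
Captured: group 1 = '9xz'.

'<<9xz>>'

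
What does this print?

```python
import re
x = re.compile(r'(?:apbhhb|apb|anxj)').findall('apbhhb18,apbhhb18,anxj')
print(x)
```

['apbhhb', 'apbhhb', 'anxj']

Alternation isn't longest-match — the leftmost alternative that fits at this position is chosen.
With no groups in the pattern, `findall` gives back each whole match — 3 here.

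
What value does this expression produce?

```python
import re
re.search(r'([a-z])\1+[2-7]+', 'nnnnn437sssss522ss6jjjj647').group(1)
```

`\1` is not a pattern — it's the concrete string captured by group 1, re-applied verbatim.
`re.search` scans for the first position where the pattern succeeds.
The match spans [0:8] → 'nnnnn437'.
Captured: group 1 = 'n'.

'n'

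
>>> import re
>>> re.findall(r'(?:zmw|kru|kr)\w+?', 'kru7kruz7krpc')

Alternation isn't longest-match — the leftmost alternative that fits at this position is chosen.
Matches: at [0:4] → 'kru7'; at [4:8] → 'kruz'; at [9:12] → 'krp'.
No capturing groups, so `findall` returns the 3 full match strings.

['kru7', 'kruz', 'krp']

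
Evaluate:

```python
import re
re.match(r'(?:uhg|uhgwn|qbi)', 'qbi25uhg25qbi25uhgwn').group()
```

'qbi'

`match` is anchored at position 0; if the pattern doesn't fit there, it returns None.
The match spans [0:3] → 'qbi'.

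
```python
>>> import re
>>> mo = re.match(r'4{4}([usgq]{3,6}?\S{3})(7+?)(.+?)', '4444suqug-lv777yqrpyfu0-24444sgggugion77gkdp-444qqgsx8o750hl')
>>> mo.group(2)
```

The match spans [0:14] → '4444suqug-lv77'.
Captured: group 1 = 'suqug-lv', group 2 = '7', group 3 = '7'.

'7'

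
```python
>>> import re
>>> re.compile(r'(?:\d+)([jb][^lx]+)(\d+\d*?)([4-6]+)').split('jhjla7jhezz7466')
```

['jhjla', 'jhezz74', '6', '6', '']

With a capturing group present, the delimiter's captured portion is kept in the result list.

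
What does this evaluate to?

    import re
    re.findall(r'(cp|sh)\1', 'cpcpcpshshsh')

After group 1 captures some text, `\1` only succeeds where that same text appears again.
With a single group, `findall` returns only what that group captured — 2 items.

['cp', 'sh']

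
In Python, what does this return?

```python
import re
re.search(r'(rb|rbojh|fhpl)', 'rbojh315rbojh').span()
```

The regex engine tests alternatives in the order written; an earlier branch that matches wins even if a later one would match more.
The match spans [0:2] → 'rb'.

(0, 2)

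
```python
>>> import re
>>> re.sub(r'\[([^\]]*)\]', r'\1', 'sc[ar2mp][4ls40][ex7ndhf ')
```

The replacement refers to a captured group, so each match is rewritten using its own captured text.

'scar2mp4ls40[ex7ndhf '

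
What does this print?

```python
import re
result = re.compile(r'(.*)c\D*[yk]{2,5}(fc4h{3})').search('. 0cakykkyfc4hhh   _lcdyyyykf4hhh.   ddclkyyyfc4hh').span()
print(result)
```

Pattern: zero or more of any character (captured); then the literal 'c', then zero or more of a non-digit, then 2 to 5 of one of [yk]; then the literal 'fc4', then exactly 3 of the literal 'h' (captured).
The match spans [0:16] → '. 0cakykkyfc4hhh'.

(0, 16)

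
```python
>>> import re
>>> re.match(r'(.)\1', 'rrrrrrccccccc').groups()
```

The match spans [0:2] → 'rr'.
Captured: group 1 = 'r'.

('r',)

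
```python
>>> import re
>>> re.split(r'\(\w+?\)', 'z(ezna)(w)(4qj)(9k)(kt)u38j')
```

['z', '', '', '', '', 'u38j']

Matches to split on: at [1:7] → '(ezna)'; at [7:10] → '(w)'; at [10:15] → '(4qj)'; at [15:19] → '(9k)'; at [19:23] → '(kt)'.
The string is cut at each match, leaving 6 pieces.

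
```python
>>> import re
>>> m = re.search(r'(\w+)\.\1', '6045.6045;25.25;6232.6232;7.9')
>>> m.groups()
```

('6045',)

The backreference `\1` re-matches whatever the first group consumed, character for character.
Unlike `match`, `search` isn't anchored — it looks for the pattern anywhere in the string.
The match spans [0:9] → '6045.6045'.
Captured: group 1 = '6045'.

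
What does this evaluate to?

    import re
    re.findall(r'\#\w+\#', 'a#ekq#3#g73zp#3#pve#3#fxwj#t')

Matches: at [1:6] → '#ekq#'; at [7:14] → '#g73zp#'; at [15:20] → '#pve#'; at [21:27] → '#fxwj#'.
With no groups in the pattern, `findall` gives back each whole match — 4 here.

['#ekq#', '#g73zp#', '#pve#', '#fxwj#']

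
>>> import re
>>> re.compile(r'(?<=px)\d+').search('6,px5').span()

(4, 5)

Lookahead/lookbehind check context without consuming it, so the matched span excludes the asserted characters.
`re.search` tries every starting position until one works.
The match spans [4:5] → '5'.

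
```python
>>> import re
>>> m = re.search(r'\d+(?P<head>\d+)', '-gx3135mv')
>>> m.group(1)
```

'5'

The match spans [3:7] → '3135'.
Captured: group 1 = '5'.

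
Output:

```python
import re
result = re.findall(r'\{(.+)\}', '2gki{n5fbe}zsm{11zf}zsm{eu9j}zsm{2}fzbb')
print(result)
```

['n5fbe}zsm{11zf}zsm{eu9j}zsm{2']

Walking the string: at [4:35] match '{n5fbe}zsm{11zf}zsm{eu9j}zsm{2}', group 1 = 'n5fbe}zsm{11zf}zsm{eu9j}zsm{2'.
With a single group, `findall` returns only what that group captured — 1 item.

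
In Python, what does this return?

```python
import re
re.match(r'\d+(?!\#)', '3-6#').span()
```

(0, 1)

With `match`, the pattern is implicitly anchored at the beginning.
The match spans [0:1] → '3'.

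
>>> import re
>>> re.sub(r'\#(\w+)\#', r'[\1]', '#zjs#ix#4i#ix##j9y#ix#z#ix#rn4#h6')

'[zjs]ix[4i]ix#[j9y]ix[z]ix[rn4]h6'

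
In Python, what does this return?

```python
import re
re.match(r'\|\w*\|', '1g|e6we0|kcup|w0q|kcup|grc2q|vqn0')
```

None

With `match`, the pattern is implicitly anchored at the beginning.
Here the pattern fails at index 0, so the call returns None.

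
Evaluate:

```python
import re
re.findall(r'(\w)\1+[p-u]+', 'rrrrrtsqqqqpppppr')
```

The backreference `\1` re-matches whatever the first group consumed, character for character.
With a single group, `findall` returns only what that group captured — 1 item.

['r']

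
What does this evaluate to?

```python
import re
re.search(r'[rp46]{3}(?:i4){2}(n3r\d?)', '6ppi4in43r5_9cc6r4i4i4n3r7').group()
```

This matches exactly 3 of one of [rp46], then the literal 'i4' repeated 2 times; then the literal 'n3r', then optionally a digit (captured).
`re.search` tries every starting position until one works.
The match spans [15:26] → '6r4i4i4n3r7'.
Captured: group 1 = 'n3r7'.

'6r4i4i4n3r7'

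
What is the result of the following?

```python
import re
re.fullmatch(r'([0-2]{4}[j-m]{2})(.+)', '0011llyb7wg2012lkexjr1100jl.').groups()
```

('0011ll', 'yb7wg2012lkexjr1100jl.')

The match spans [0:28] → '0011llyb7wg2012lkexjr1100jl.'.
Captured: group 1 = '0011ll', group 2 = 'yb7wg2012lkexjr1100jl.'.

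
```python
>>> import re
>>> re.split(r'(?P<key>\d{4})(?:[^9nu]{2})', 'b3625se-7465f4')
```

['b', '3625', '-', '7465', '']

This matches exactly 4 of a digit (captured as 'key'); then exactly 2 of any character except [9nu] (non-capturing group).
Matches to split on: at [1:7] → '3625se'; at [8:14] → '7465f4'.
With a capturing group present, the delimiter's captured portion is kept in the result list.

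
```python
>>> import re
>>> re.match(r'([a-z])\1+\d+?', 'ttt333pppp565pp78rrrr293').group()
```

'ttt3'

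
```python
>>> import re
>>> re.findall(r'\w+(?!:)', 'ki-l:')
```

Because the assertion is negative and zero-width, positions next to the forbidden text are skipped.
Scanning left to right: at [0:2] → 'ki'.
No capturing groups, so `findall` returns the 1 full match string.

['ki']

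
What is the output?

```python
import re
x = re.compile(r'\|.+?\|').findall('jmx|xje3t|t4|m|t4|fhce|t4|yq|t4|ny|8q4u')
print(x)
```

Walking the string: at [3:10] → '|xje3t|'; at [12:15] → '|m|'; at [17:23] → '|fhce|'; at [25:29] → '|yq|'; at [31:35] → '|ny|'.
`findall` yields the raw match text (5 of them) because the pattern has no groups.

['|xje3t|', '|m|', '|fhce|', '|yq|', '|ny|']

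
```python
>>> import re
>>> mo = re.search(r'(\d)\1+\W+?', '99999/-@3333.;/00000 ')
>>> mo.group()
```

'99999/'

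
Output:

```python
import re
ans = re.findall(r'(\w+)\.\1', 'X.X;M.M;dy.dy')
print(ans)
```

`\1` has to match the exact text group 1 already captured.
With a single group, `findall` returns only what that group captured — 3 items.

['X', 'M', 'dy']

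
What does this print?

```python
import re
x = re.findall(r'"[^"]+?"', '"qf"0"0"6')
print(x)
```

['"qf"', '"0"']

`findall` yields the raw match text (2 of them) because the pattern has no groups.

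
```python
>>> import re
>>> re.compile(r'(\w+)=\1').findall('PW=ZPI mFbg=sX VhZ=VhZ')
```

After group 1 captures some text, `\1` only succeeds where that same text appears again.
Scanning left to right: at [15:22] match 'VhZ=VhZ', group 1 = 'VhZ'.
`findall` collects group 1 from the one match (1 total).

['VhZ']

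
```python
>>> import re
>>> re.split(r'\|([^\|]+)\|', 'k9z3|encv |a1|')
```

Matches to split on: at [4:11] → '|encv |'.
Because the pattern has a capturing group, `split` also inserts each captured text between the pieces.

['k9z3', 'encv ', 'a1|']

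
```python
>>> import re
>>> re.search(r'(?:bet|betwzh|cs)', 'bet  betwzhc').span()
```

Unlike `match`, `search` isn't anchored — it looks for the pattern anywhere in the string.
The match spans [0:3] → 'bet'.

(0, 3)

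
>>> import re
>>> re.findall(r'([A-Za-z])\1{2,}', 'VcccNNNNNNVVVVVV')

`\1` has to match the exact text group 1 already captured.
Matches: at [1:4] match 'ccc', group 1 = 'c'; at [4:10] match 'NNNNNN', group 1 = 'N'; at [10:16] match 'VVVVVV', group 1 = 'V'.
Because there's exactly one group, `findall` drops the full match and keeps group 1 from each hit.

['c', 'N', 'V']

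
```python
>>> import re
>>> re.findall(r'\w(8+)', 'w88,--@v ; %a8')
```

['88', '8']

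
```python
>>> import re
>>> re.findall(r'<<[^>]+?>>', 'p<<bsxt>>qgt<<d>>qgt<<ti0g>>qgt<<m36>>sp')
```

['<<bsxt>>', '<<d>>', '<<ti0g>>', '<<m36>>']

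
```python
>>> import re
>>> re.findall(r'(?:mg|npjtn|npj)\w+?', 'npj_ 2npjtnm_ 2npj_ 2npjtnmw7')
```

['npj_', 'npjtnm', 'npj_', 'npjtnm']

`|` is ordered: at each position the engine commits to the first alternative that works.
With no groups in the pattern, `findall` gives back each whole match — 4 here.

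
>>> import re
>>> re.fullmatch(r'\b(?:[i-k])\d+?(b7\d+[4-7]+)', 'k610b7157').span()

Pattern: a word boundary (`\b`, zero-width); then a character in [i-k] (non-capturing group); then one or more of a digit (lazy); then the literal 'b7', then one or more of a digit, then one or more of a character in [4-7] (captured).
`fullmatch` succeeds only if the pattern covers the string from start to end.
The match spans [0:9] → 'k610b7157'.
Captured: group 1 = 'b7157'.

(0, 9)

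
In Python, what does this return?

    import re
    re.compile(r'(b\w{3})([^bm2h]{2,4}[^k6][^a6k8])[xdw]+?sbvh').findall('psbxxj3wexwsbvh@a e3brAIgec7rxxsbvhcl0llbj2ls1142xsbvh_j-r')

[('bxxj', '3wex'), ('brAI', 'gec7rx'), ('bj2l', 's1142')]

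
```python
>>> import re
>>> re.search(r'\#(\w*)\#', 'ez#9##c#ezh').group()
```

The match spans [2:5] → '#9#'.

'#9#'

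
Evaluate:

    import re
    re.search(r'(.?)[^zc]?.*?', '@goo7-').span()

(0, 2)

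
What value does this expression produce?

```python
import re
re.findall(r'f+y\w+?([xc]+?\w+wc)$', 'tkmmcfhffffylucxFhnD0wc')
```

['cxFhnD0wc']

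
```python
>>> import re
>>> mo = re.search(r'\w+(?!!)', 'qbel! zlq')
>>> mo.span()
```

(0, 3)

The negative lookaround is zero-width — it rules out positions where the adjacent text would match, without consuming anything.
The match spans [0:3] → 'qbe'.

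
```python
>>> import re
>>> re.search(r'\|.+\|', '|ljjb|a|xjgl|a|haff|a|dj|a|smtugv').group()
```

'|ljjb|a|xjgl|a|haff|a|dj|a|'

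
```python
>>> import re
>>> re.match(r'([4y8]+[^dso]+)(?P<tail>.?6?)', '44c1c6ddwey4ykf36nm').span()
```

Pattern: one or more of one of [4y8], then one or more of any character except [dso] (captured); then optionally any character, then optionally the literal '6' (captured as 'tail').
`match` is anchored at position 0; if the pattern doesn't fit there, it returns None.
The match spans [0:7] → '44c1c6d'.
Captured: group 1 = '44c1c6', group 2 = 'd'.

(0, 7)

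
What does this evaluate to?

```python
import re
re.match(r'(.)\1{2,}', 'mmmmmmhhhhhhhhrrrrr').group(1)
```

The match spans [0:6] → 'mmmmmm'.
Captured: group 1 = 'm'.

'm'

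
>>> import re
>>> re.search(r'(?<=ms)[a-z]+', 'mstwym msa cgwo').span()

(2, 6)

The `(?=…)`/`(?<=…)` assertion just peeks at neighbouring text; it doesn't advance the match position.
`search` walks the string left to right and returns the first match it finds.
The match spans [2:6] → 'twym'.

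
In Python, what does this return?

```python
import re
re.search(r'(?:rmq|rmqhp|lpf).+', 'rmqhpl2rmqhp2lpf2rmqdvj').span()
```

The match spans [0:23] → 'rmqhpl2rmqhp2lpf2rmqdvj'.

(0, 23)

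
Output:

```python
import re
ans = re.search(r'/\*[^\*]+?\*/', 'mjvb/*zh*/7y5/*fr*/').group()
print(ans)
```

/*zh*/

The match spans [4:10] → '/*zh*/'.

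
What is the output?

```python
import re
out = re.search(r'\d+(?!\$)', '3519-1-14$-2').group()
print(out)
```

The negative lookaround is zero-width — it rules out positions where the adjacent text would match, without consuming anything.
Unlike `match`, `search` isn't anchored — it looks for the pattern anywhere in the string.
The match spans [0:4] → '3519'.

3519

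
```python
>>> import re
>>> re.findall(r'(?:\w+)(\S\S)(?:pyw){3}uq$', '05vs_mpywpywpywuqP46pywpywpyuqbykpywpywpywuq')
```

['yk']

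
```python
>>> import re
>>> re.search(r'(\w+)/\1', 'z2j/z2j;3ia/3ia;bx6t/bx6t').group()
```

'z2j/z2j'

After group 1 captures some text, `\1` only succeeds where that same text appears again.
The match spans [0:7] → 'z2j/z2j'.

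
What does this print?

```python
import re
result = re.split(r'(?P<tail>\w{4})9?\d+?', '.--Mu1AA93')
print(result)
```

['.--M', 'u1AA', '']

This matches exactly 4 of a word character (captured as 'tail'); then optionally the literal '9', then one or more of a digit (lazy).
Matches to split on: at [4:10] → 'u1AA93'.
`re.split` interleaves the captured-group text with the surrounding fragments.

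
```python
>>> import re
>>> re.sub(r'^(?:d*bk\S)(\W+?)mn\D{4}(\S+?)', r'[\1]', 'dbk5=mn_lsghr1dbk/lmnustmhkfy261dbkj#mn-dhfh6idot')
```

'[=]r1dbk/lmnustmhkfy261dbkj#mn-dhfh6idot'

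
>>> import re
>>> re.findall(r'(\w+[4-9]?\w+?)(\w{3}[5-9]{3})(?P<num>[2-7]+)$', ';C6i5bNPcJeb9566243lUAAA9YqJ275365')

[]

`findall` packs the 3 group values into a tuple for every match.
Nothing in the string satisfies the pattern, so the list is empty.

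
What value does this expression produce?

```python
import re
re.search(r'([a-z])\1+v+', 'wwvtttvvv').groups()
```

('w',)

The match spans [0:3] → 'wwv'.
Captured: group 1 = 'w'.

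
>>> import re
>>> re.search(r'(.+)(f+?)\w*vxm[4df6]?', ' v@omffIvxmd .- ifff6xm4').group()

' v@omffIvxmd'

The match spans [0:12] → ' v@omffIvxmd'.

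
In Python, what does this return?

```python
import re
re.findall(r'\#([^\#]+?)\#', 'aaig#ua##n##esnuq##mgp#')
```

['ua', 'n', 'esnuq', 'mgp']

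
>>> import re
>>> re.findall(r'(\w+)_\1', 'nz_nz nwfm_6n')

After group 1 captures some text, `\1` only succeeds where that same text appears again.
Walking the string: at [0:5] match 'nz_nz', group 1 = 'nz'.
One capturing group, so `findall` returns just the captured substring from the one match — 1 in all.

['nz']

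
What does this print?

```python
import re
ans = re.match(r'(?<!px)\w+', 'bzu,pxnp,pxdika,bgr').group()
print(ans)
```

bzu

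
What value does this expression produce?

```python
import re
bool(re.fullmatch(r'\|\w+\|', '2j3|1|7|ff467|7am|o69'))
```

False

`fullmatch` succeeds only if the pattern covers the string from start to end.
Here the pattern can't cover the whole string, so the call returns None, and `bool(None)` is False.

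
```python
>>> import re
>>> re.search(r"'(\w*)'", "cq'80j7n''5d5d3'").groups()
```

The match spans [2:9] → "'80j7n'".
Captured: group 1 = '80j7n'.

('80j7n',)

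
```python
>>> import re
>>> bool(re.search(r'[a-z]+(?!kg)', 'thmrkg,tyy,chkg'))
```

`(?!…)`/`(?<!…)` only lets a position through if the neighbouring text does NOT match; no characters are consumed.
`re.search` scans for the first position where the pattern succeeds.
The match spans [0:6] → 'thmrkg'.

True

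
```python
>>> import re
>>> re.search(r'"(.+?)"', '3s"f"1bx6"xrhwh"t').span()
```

(2, 5)

A non-greedy quantifier consumes as few characters as it can — just enough that the remainder of the pattern still matches from where it stops; whatever follows it matches normally.
The match spans [2:5] → '"f"'.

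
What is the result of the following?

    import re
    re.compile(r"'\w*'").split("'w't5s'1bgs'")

['', 't5s', '']

Matches to split on: at [0:3] → "'w'"; at [6:12] → "'1bgs'".
The string is cut at each match, leaving 3 pieces.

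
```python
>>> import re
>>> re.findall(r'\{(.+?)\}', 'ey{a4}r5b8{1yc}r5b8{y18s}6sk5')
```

['a4', '1yc', 'y18s']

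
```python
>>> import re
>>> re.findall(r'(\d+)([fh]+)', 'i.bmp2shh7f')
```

[('7', 'f')]

Pattern: one or more of a digit (captured); then one or more of one of [fh] (captured).
Walking the string: at [9:11] match '7f', groups = ('7', 'f').
`findall` packs the 2 group values into a tuple for every match.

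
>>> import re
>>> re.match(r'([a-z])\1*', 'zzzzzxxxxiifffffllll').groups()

('z',)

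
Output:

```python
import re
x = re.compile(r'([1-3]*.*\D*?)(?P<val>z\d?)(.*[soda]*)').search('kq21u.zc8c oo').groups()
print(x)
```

('kq21u.', 'z', 'c8c oo')

The match spans [0:13] → 'kq21u.zc8c oo'.
Captured: group 1 = 'kq21u.', group 2 = 'z', group 3 = 'c8c oo'.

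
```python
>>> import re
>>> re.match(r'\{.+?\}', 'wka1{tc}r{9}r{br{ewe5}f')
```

`re.match` won't scan ahead — the pattern has to work from the very first character.
Here the string doesn't start with a match, so the call returns None.

None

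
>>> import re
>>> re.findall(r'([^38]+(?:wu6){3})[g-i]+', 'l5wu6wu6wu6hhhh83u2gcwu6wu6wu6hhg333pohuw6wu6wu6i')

['l5wu6wu6wu6', 'u2gcwu6wu6wu6']

The pattern matches one or more of any character except [38], then the literal 'wu6' repeated 3 times (captured); then one or more of a character in [g-i].
Scanning left to right: at [0:15] match 'l5wu6wu6wu6hhhh', group 1 = 'l5wu6wu6wu6'; at [17:33] match 'u2gcwu6wu6wu6hhg', group 1 = 'u2gcwu6wu6wu6'.
`findall` collects group 1 from each match (2 total).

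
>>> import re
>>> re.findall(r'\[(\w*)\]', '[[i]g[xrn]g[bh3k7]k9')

['i', 'xrn', 'bh3k7']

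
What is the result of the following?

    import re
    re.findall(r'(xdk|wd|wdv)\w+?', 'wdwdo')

One capturing group, so `findall` returns just the captured substring from the one match — 1 in all.

['wd']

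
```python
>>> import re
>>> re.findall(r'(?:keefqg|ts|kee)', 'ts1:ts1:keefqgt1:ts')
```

['ts', 'ts', 'keefqg', 'ts']

Alternation tries branches left to right and keeps the first one that lets the overall match succeed at that position.
Scanning left to right: at [0:2] → 'ts'; at [4:6] → 'ts'; at [8:14] → 'keefqg'; at [17:19] → 'ts'.
`findall` yields the raw match text (4 of them) because the pattern has no groups.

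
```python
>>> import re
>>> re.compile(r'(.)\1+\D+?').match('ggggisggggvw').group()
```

'ggggi'

`\1` is not a pattern — it's the concrete string captured by group 1, re-applied verbatim.
`re.match` won't scan ahead — the pattern has to work from the very first character.
The match spans [0:5] → 'ggggi'.
Captured: group 1 = 'g'.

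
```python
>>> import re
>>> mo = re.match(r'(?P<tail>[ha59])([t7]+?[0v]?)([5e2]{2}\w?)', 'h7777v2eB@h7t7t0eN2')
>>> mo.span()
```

(0, 9)

`re.match` won't scan ahead — the pattern has to work from the very first character.
The match spans [0:9] → 'h7777v2eB'.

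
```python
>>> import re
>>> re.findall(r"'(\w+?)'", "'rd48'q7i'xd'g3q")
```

['rd48', 'xd']

Scanning left to right: at [0:6] match "'rd48'", group 1 = 'rd48'; at [9:13] match "'xd'", group 1 = 'xd'.
With a single group, `findall` returns only what that group captured — 2 items.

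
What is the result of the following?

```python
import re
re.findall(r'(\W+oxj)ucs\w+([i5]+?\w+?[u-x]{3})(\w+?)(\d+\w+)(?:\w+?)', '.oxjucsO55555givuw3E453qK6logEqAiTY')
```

The pattern matches one or more of a non-word character, then the literal 'oxj' (captured); then the literal 'ucs', then one or more of a word character; then one or more of one of [i5] (lazy), then one or more of a word character (lazy), then exactly 3 of a character in [u-x] (captured); then one or more of a word character (lazy) (captured); then one or more of a digit, then one or more of a word character (captured); then one or more of a word character (lazy) (non-capturing group).
The `?` after the quantifier makes it lazy — it takes as little as possible before letting the rest of the pattern try.
Walking the string: at [0:35] match '.oxjucsO55555givuw3E453qK6logEqAiTY', groups = ('.oxj', '5givuw', '3E', '453qK6logEqAiT').
`findall` packs the 4 group values into a tuple for every match.

[('.oxj', '5givuw', '3E', '453qK6logEqAiT')]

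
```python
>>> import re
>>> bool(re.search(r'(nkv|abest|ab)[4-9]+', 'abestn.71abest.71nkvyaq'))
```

False

Here no position works, so the call returns None, and `bool(None)` is False.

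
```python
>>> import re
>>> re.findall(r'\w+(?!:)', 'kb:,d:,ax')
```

A negative assertion filters positions out without eating any characters.
No capturing groups, so `findall` returns the 2 full match strings.

['k', 'ax']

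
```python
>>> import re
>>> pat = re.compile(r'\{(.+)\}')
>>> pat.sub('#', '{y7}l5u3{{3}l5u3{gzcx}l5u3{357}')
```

`sub` substitutes '#' at each match site.

'#'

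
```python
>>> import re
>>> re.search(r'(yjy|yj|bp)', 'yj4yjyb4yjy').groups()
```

The match spans [0:2] → 'yj'.
Captured: group 1 = 'yj'.

('yj',)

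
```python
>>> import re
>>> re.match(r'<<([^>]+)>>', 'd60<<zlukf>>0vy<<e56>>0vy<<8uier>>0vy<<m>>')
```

None

`re.match` only tries the pattern at the start of the string.
Here the pattern fails at index 0, so the call returns None.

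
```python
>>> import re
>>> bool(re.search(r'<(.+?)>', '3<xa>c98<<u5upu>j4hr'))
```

True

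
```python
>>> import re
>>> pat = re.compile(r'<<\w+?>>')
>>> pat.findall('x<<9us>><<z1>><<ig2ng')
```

['<<9us>>', '<<z1>>']

Scanning left to right: at [1:8] → '<<9us>>'; at [8:14] → '<<z1>>'.
No capturing groups, so `findall` returns the 2 full match strings.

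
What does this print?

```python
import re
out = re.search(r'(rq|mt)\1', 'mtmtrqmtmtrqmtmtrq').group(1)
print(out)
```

mt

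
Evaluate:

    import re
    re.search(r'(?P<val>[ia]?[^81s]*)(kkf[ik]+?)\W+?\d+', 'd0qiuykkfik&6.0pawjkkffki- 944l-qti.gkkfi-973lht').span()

Pattern: optionally one of [ia], then zero or more of any character except [81s] (captured as 'val'); then the literal 'kkf', then one or more of one of [ik] (lazy) (captured); then one or more of a non-word character (lazy); then one or more of a digit.
`re.search` tries every starting position until one works.
The match spans [0:45] → 'd0qiuykkfik&6.0pawjkkffki- 944l-qti.gkkfi-973'.
Captured: group 1 = 'd0qiuykkfik&6.0pawjkkffki- 944l-qti.g', group 2 = 'kkfi'.

(0, 45)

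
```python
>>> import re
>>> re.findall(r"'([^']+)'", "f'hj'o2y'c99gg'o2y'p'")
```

['hj', 'c99gg', 'p']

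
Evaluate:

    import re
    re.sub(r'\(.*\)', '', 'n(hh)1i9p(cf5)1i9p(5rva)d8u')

'nd8u'

Matches: at [1:24] → '(hh)1i9p(cf5)1i9p(5rva)'.
Every occurrence is swapped for ''.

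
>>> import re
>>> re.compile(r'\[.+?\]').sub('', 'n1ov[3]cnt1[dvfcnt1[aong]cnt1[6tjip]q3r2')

With the lazy modifier that quantifier settles for the fewest repetitions that let the rest of the pattern succeed (the atoms after it are unaffected and can still be greedy).
Matches: at [4:7] → '[3]'; at [11:25] → '[dvfcnt1[aong]'; at [29:36] → '[6tjip]'.
Every occurrence is swapped for ''.

'n1ovcnt1cnt1q3r2'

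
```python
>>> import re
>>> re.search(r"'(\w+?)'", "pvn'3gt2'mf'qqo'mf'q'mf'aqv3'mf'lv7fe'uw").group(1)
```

'3gt2'

The match spans [3:9] → "'3gt2'".
Captured: group 1 = '3gt2'.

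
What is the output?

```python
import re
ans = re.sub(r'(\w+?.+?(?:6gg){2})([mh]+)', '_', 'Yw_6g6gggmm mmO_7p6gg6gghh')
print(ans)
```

_

The pattern matches one or more of a word character (lazy), then one or more of any character (lazy), then the literal '6gg' repeated 2 times (captured); then one or more of one of [mh] (captured).
Matches: at [0:26] → 'Yw_6g6gggmm mmO_7p6gg6gghh'.
Every occurrence is swapped for '_'.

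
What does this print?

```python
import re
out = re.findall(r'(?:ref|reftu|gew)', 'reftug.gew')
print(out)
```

Alternation isn't longest-match — the leftmost alternative that fits at this position is chosen.
Scanning left to right: at [0:3] → 'ref'; at [7:10] → 'gew'.
`findall` yields the raw match text (2 of them) because the pattern has no groups.

['ref', 'gew']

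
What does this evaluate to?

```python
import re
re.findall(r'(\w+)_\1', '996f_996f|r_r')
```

A backreference is literal: `\1` must see the identical characters the first group matched.
One capturing group, so `findall` returns just the captured substring from each match — 2 in all.

['996f', 'r']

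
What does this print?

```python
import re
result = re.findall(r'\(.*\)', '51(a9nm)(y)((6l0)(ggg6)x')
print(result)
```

With no groups in the pattern, `findall` gives back each whole match — 1 here.

['(a9nm)(y)((6l0)(ggg6)']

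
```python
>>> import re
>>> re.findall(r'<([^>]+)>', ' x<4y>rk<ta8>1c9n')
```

['4y', 'ta8']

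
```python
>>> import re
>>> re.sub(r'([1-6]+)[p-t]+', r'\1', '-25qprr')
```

'-25'

Pattern: one or more of a character in [1-6] (captured); then one or more of a character in [p-t].
Matches: at [1:7] → '25qprr'.
`\1` in the replacement pulls in group 1's text for each match.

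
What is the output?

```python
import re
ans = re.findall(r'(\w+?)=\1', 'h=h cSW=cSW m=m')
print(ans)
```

The backreference `\1` re-matches whatever the first group consumed, character for character.
Scanning left to right: at [0:3] match 'h=h', group 1 = 'h'; at [4:11] match 'cSW=cSW', group 1 = 'cSW'; at [12:15] match 'm=m', group 1 = 'm'.
Because there's exactly one group, `findall` drops the full match and keeps group 1 from each hit.

['h', 'cSW', 'm']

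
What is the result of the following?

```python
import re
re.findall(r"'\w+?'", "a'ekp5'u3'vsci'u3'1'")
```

["'ekp5'", "'vsci'", "'1'"]

Since nothing is captured, `findall` lists the 3 matched substrings directly.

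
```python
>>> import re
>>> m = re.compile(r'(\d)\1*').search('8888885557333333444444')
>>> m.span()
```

`\1` is not a pattern — it's the concrete string captured by group 1, re-applied verbatim.
The match spans [0:6] → '888888'.

(0, 6)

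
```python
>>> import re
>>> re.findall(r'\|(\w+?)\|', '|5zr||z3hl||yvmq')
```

['5zr', 'z3hl']

With a single group, `findall` returns only what that group captured — 2 items.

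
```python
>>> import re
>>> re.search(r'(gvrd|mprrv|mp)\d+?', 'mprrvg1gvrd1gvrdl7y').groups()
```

('gvrd',)

The match spans [7:12] → 'gvrd1'.
Captured: group 1 = 'gvrd'.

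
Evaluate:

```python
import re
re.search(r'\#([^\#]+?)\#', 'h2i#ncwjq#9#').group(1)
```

`re.search` scans for the first position where the pattern succeeds.
The match spans [3:10] → '#ncwjq#'.
Captured: group 1 = 'ncwjq'.

'ncwjq'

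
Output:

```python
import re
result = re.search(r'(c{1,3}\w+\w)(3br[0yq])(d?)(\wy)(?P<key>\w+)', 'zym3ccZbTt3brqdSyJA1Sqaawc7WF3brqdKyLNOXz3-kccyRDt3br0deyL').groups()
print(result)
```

The match spans [4:42] → 'ccZbTt3brqdSyJA1Sqaawc7WF3brqdKyLNOXz3'.
Captured: group 1 = 'ccZbTt3brqdSyJA1Sqaawc7WF', group 2 = '3brq', group 3 = 'd', group 4 = 'Ky', group 5 = 'LNOXz3'.

('ccZbTt3brqdSyJA1Sqaawc7WF', '3brq', 'd', 'Ky', 'LNOXz3')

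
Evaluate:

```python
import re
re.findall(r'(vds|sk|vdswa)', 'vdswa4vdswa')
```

`|` is ordered: at each position the engine commits to the first alternative that works.
Scanning left to right: at [0:3] match 'vds', group 1 = 'vds'; at [6:9] match 'vds', group 1 = 'vds'.
With a single group, `findall` returns only what that group captured — 2 items.

['vds', 'vds']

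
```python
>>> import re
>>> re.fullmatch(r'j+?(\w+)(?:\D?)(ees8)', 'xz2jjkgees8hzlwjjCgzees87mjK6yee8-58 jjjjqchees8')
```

None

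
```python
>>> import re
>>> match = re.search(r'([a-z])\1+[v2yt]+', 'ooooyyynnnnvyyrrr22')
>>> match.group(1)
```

'o'

`\1` has to match the exact text group 1 already captured.
`search` walks the string left to right and returns the first match it finds.
The match spans [0:7] → 'ooooyyy'.
Captured: group 1 = 'o'.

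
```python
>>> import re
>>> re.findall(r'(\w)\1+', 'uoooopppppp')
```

['o', 'p']

The backreference `\1` re-matches whatever the first group consumed, character for character.
With a single group, `findall` returns only what that group captured — 2 items.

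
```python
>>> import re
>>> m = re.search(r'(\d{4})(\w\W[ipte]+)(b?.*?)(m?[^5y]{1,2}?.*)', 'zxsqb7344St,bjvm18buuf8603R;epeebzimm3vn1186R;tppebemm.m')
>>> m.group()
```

Pattern: exactly 4 of a digit (captured); then a word character, then a non-word character, then one or more of one of [ipte] (captured); then optionally the literal 'b', then zero or more of any character (lazy) (captured); then optionally a literal 'm', then 1 to 2 of any character except [5y] (lazy), then zero or more of any character (captured).
The match spans [22:56] → '8603R;epeebzimm3vn1186R;tppebemm.m'.

'8603R;epeebzimm3vn1186R;tppebemm.m'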